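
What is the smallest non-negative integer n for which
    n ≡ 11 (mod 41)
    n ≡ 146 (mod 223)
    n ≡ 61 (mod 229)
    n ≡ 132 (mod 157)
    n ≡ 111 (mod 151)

45699853094

Combine the congruences pairwise.
From n ≡ 11 (mod 41) write n = 11 + 41t. Substituting into n ≡ 146 (mod 223) gives 41t ≡ 135 (mod 223), and since 41⁻¹ ≡ 136 (mod 223), t ≡ 74. Hence n ≡ 11 + 41·74 = 3045 (mod 9143).
From n ≡ 3045 (mod 9143) write n = 3045 + 9143t. Substituting into n ≡ 61 (mod 229) gives 9143t ≡ 222 (mod 229), and since 212⁻¹ ≡ 202 (mod 229), t ≡ 189. Hence n ≡ 3045 + 9143·189 = 1731072 (mod 2093747).
From n ≡ 1731072 (mod 2093747) write n = 1731072 + 2093747t. Substituting into n ≡ 132 (mod 157) gives 2093747t ≡ 142 (mod 157), and since 152⁻¹ ≡ 94 (mod 157), t ≡ 3. Hence n ≡ 1731072 + 2093747·3 = 8012313 (mod 328718279).
From n ≡ 8012313 (mod 328718279) write n = 8012313 + 328718279t. Substituting into n ≡ 111 (mod 151) gives 328718279t ≡ 9 (mod 151), and since 37⁻¹ ≡ 49 (mod 151), t ≡ 139. Hence n ≡ 8012313 + 328718279·139 = 45699853094 (mod 49636460129).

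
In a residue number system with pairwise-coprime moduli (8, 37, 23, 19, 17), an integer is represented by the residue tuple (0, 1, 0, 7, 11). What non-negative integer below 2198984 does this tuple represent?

The moduli are pairwise coprime; N = 8·37·23·19·17 = 2198984.
N/8 = 274873; 274873 ≡ 1 (mod 8), inverse 1.
N/37 = 59432; 59432 ≡ 10 (mod 37); 10·26 ≡ 1, so inverse 26.
N/23 = 95608; 95608 ≡ 20 (mod 23); 20·15 ≡ 1, so inverse 15.
N/19 = 115736; 115736 ≡ 7 (mod 19); 7·11 ≡ 1, so inverse 11.
N/17 = 129352; 129352 ≡ 16 (mod 17); 16·16 ≡ 1, so inverse 16.
x ≡ 0·274873·1 + 1·59432·26 + 0·95608·15 + 7·115736·11 + 11·129352·16 = 33222856.
33222856 mod 2198984 = 238096.

238096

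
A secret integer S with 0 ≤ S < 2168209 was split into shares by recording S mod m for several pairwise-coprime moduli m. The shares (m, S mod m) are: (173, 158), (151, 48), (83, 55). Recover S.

Combine the congruences pairwise.
From S ≡ 158 (mod 173) write S = 158 + 173t. Substituting into S ≡ 48 (mod 151) gives 173t ≡ 41 (mod 151), and since 22⁻¹ ≡ 103 (mod 151), t ≡ 146. Hence S ≡ 158 + 173·146 = 25416 (mod 26123).
From S ≡ 25416 (mod 26123) write S = 25416 + 26123t. Substituting into S ≡ 55 (mod 83) gives 26123t ≡ 37 (mod 83), and since 61⁻¹ ≡ 49 (mod 83), t ≡ 70. Hence S ≡ 25416 + 26123·70 = 1854026 (mod 2168209).

1854026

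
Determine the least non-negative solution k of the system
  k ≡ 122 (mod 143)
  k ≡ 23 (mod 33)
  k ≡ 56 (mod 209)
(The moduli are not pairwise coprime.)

gcd(143, 33) = 11 and 11 | (23 − 122), so the pair is consistent; merging gives k ≡ 122 (mod 429), where 429 = lcm(143, 33).
gcd(429, 209) = 11 and 11 | (56 − 122), so the pair is consistent; merging gives k ≡ 5699 (mod 8151), where 8151 = lcm(429, 209).
The solution is unique modulo lcm(143, 33, 209) = 8151.

5699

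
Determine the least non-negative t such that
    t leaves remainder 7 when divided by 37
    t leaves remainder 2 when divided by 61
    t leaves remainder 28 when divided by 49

From t ≡ 7 (mod 37) write t = 7 + 37s. Substituting into t ≡ 2 (mod 61) gives 37s ≡ 56 (mod 61), and since 37⁻¹ ≡ 33 (mod 61), s ≡ 18. Hence t ≡ 7 + 37·18 = 673 (mod 2257).
From t ≡ 673 (mod 2257) write t = 673 + 2257s. Substituting into t ≡ 28 (mod 49) gives 2257s ≡ 41 (mod 49), and since 3⁻¹ ≡ 33 (mod 49), s ≡ 30. Hence t ≡ 673 + 2257·30 = 68383 (mod 110593).

68383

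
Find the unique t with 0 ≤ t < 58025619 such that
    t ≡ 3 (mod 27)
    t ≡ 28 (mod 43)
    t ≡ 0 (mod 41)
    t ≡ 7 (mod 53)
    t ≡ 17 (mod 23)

The moduli are pairwise coprime; N = 27·43·41·53·23 = 58025619.
N/27 = 2149097; 2149097 ≡ 5 (mod 27); 5·11 ≡ 1, so inverse 11.
N/43 = 1349433; 1349433 ≡ 7 (mod 43); 7·37 ≡ 1, so inverse 37.
N/41 = 1415259; 1415259 ≡ 21 (mod 41); 21·2 ≡ 1, so inverse 2.
N/53 = 1094823; 1094823 ≡ 2 (mod 53); 2·27 ≡ 1, so inverse 27.
N/23 = 2522853; 2522853 ≡ 6 (mod 23); 6·4 ≡ 1, so inverse 4.
t ≡ 3·2149097·11 + 28·1349433·37 + 0·1415259·2 + 7·1094823·27 + 17·2522853·4 = 1847408340.
1847408340 mod 58025619 = 48614151.

48614151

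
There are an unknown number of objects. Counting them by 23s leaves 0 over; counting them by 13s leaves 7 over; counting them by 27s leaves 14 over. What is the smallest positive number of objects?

3335

Combine the congruences pairwise.
From N ≡ 0 (mod 23) write N = 0 + 23t. Substituting into N ≡ 7 (mod 13) gives 23t ≡ 7 (mod 13), and since 10⁻¹ ≡ 4 (mod 13), t ≡ 2. Hence N ≡ 0 + 23·2 = 46 (mod 299).
From N ≡ 46 (mod 299) write N = 46 + 299t. Substituting into N ≡ 14 (mod 27) gives 299t ≡ 22 (mod 27), and since 2⁻¹ ≡ 14 (mod 27), t ≡ 11. Hence N ≡ 46 + 299·11 = 3335 (mod 8073).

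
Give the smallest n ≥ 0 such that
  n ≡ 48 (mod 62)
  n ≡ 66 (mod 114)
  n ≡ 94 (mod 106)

gcd(62, 114) = 2 and 2 | (66 − 48), so the pair is consistent; merging gives n ≡ 978 (mod 3534), where 3534 = lcm(62, 114).
gcd(3534, 106) = 2 and 2 | (94 − 978), so the pair is consistent; merging gives n ≡ 184746 (mod 187302), where 187302 = lcm(3534, 106).
The solution is unique modulo lcm(62, 114, 106) = 187302.

184746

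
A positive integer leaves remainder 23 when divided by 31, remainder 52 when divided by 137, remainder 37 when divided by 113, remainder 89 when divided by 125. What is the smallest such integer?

14515339

The moduli are pairwise coprime; N = 31·137·113·125 = 59988875.
N/31 = 1935125; 1935125 ≡ 12 (mod 31); 12·13 ≡ 1, so inverse 13.
N/137 = 437875; 437875 ≡ 23 (mod 137); 23·6 ≡ 1, so inverse 6.
N/113 = 530875; 530875 ≡ 1 (mod 113), inverse 1.
N/125 = 479911; 479911 ≡ 36 (mod 125); 36·66 ≡ 1, so inverse 66.
t ≡ 23·1935125·13 + 52·437875·6 + 37·530875·1 + 89·479911·66 = 3553858964.
3553858964 mod 59988875 = 14515339.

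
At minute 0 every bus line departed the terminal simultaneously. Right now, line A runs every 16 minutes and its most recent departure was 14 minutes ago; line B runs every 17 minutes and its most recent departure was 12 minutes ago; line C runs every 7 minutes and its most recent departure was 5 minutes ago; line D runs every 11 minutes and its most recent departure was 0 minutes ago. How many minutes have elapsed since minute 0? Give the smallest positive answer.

11198

The moduli are pairwise coprime; N = 16·17·7·11 = 20944.
N/16 = 1309; 1309 ≡ 13 (mod 16); 13·5 ≡ 1, so inverse 5.
N/17 = 1232; 1232 ≡ 8 (mod 17); 8·15 ≡ 1, so inverse 15.
N/7 = 2992; 2992 ≡ 3 (mod 7); 3·5 ≡ 1, so inverse 5.
N/11 = 1904; 1904 ≡ 1 (mod 11), inverse 1.
t ≡ 14·1309·5 + 12·1232·15 + 5·2992·5 + 0·1904·1 = 388190.
388190 mod 20944 = 11198.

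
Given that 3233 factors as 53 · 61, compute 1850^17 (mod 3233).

Mod 53: 1850 ≡ 48; 48^17 ≡ 41 (mod 53).
Mod 61: 1850 ≡ 20; 20^17 ≡ 34 (mod 61).
Combine by CRT: x ≡ 41 (mod 53), x ≡ 34 (mod 61) ⇒ x ≡ 2108 (mod 3233).

2108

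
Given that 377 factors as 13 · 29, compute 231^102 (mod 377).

Mod 13: 231 ≡ 10; by Fermat, exponent reduces to 102 mod 12 = 6; 10^6 ≡ 1 (mod 13).
Mod 29: 231 ≡ 28; by Fermat, exponent reduces to 102 mod 28 = 18; 28^18 ≡ 1 (mod 29).
Combine by CRT: x ≡ 1 (mod 13), x ≡ 1 (mod 29) ⇒ x ≡ 1 (mod 377).

1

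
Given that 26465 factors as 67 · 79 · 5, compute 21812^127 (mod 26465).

Mod 67: 21812 ≡ 37; by Fermat, exponent reduces to 127 mod 66 = 61; 37^61 ≡ 37 (mod 67).
Mod 79: 21812 ≡ 8; by Fermat, exponent reduces to 127 mod 78 = 49; 8^49 ≡ 52 (mod 79).
Mod 5: 21812 ≡ 2; by Fermat, exponent reduces to 127 mod 4 = 3; 2^3 ≡ 3 (mod 5).
Combine by CRT: x ≡ 37 (mod 67), x ≡ 52 (mod 79), x ≡ 3 (mod 5) ⇒ x ≡ 3923 (mod 26465).

3923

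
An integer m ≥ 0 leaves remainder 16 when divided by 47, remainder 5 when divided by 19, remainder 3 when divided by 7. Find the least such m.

From m ≡ 16 (mod 47) write m = 16 + 47t. Substituting into m ≡ 5 (mod 19) gives 47t ≡ 8 (mod 19), and since 9⁻¹ ≡ 17 (mod 19), t ≡ 3. Hence m ≡ 16 + 47·3 = 157 (mod 893).
From m ≡ 157 (mod 893) write m = 157 + 893t. Substituting into m ≡ 3 (mod 7) gives 893t ≡ 0 (mod 7), and since 4⁻¹ ≡ 2 (mod 7), t ≡ 0. Hence m ≡ 157 + 893·0 = 157 (mod 6251).

157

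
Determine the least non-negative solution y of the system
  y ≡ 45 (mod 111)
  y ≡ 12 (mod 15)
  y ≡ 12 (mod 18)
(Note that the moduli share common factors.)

822

gcd(111, 15) = 3 and 3 | (12 − 45), so the pair is consistent; merging gives y ≡ 267 (mod 555), where 555 = lcm(111, 15).
gcd(555, 18) = 3 and 3 | (12 − 267), so the pair is consistent; merging gives y ≡ 822 (mod 3330), where 3330 = lcm(555, 18).
The solution is unique modulo lcm(111, 15, 18) = 3330.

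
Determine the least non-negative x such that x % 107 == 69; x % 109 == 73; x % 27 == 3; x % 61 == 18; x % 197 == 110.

The moduli are pairwise coprime; N = 107·109·27·61·197 = 3784165317.
N/107 = 35366031; 35366031 ≡ 70 (mod 107); 70·26 ≡ 1, so inverse 26.
N/109 = 34717113; 34717113 ≡ 68 (mod 109); 68·101 ≡ 1, so inverse 101.
N/27 = 140154271; 140154271 ≡ 25 (mod 27); 25·13 ≡ 1, so inverse 13.
N/61 = 62035497; 62035497 ≡ 22 (mod 61); 22·25 ≡ 1, so inverse 25.
N/197 = 19208961; 19208961 ≡ 82 (mod 197); 82·185 ≡ 1, so inverse 185.
x ≡ 69·35366031·26 + 73·34717113·101 + 3·140154271·13 + 18·62035497·25 + 110·19208961·185 = 743700280332.
743700280332 mod 3784165317 = 2003878200.

2003878200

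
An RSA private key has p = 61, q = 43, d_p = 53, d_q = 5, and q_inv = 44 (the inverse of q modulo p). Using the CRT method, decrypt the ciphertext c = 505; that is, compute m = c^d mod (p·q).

242

m₁ = c^(d_p) mod p: c ≡ 17 (mod 61), and 17^53 mod 61 = 59.
m₂ = c^(d_q) mod q: c ≡ 32 (mod 43), and 32^5 mod 43 = 27.
h = q_inv·(m₁ − m₂) mod p = 44·(59 − 27) mod 61 = 5.
m = m₂ + h·q = 27 + 5·43 = 242.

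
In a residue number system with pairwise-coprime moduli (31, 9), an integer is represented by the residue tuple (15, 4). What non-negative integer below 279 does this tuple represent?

Combine the congruences pairwise.
From x ≡ 15 (mod 31) write x = 15 + 31t. Substituting into x ≡ 4 (mod 9) gives 31t ≡ 7 (mod 9), and since 4⁻¹ ≡ 7 (mod 9), t ≡ 4. Hence x ≡ 15 + 31·4 = 139 (mod 279).

139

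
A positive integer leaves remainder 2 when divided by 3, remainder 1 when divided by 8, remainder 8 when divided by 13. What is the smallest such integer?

281

Combine the congruences pairwise.
From N ≡ 2 (mod 3) write N = 2 + 3t. Substituting into N ≡ 1 (mod 8) gives 3t ≡ 7 (mod 8), and since 3⁻¹ ≡ 3 (mod 8), t ≡ 5. Hence N ≡ 2 + 3·5 = 17 (mod 24).
From N ≡ 17 (mod 24) write N = 17 + 24t. Substituting into N ≡ 8 (mod 13) gives 24t ≡ 4 (mod 13), and since 11⁻¹ ≡ 6 (mod 13), t ≡ 11. Hence N ≡ 17 + 24·11 = 281 (mod 312).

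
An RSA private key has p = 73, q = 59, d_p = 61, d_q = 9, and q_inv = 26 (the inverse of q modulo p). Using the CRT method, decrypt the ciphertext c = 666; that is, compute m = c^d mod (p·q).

1323

m₁ = c^(d_p) mod p: c ≡ 9 (mod 73), and 9^61 mod 73 = 9.
m₂ = c^(d_q) mod q: c ≡ 17 (mod 59), and 17^9 mod 59 = 25.
h = q_inv·(m₁ − m₂) mod p = 26·(9 − 25) mod 73 = 22.
m = m₂ + h·q = 25 + 22·59 = 1323.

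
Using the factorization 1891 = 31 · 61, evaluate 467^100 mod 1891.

Mod 31: 467 ≡ 2; by Fermat, exponent reduces to 100 mod 30 = 10; 2^10 ≡ 1 (mod 31).
Mod 61: 467 ≡ 40; by Fermat, exponent reduces to 100 mod 60 = 40; 40^40 ≡ 13 (mod 61).
Combine by CRT: x ≡ 1 (mod 31), x ≡ 13 (mod 61) ⇒ x ≡ 745 (mod 1891).

745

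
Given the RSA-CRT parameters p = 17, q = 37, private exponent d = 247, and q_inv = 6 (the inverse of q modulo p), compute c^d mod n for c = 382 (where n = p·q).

423

d_p = d mod (p−1) = 247 mod 16 = 7; d_q = d mod (q−1) = 31.
m₁ = c^(d_p) mod p: c ≡ 8 (mod 17), and 8^7 mod 17 = 15.
m₂ = c^(d_q) mod q: c ≡ 12 (mod 37), and 12^31 mod 37 = 16.
h = q_inv·(m₁ − m₂) mod p = 6·(15 − 16) mod 17 = 11.
m = m₂ + h·q = 16 + 11·37 = 423.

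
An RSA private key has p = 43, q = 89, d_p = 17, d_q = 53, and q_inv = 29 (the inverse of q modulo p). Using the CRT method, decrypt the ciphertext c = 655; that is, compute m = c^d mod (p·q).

2761

m₁ = c^(d_p) mod p: c ≡ 10 (mod 43), and 10^17 mod 43 = 9.
m₂ = c^(d_q) mod q: c ≡ 32 (mod 89), and 32^53 mod 89 = 2.
h = q_inv·(m₁ − m₂) mod p = 29·(9 − 2) mod 43 = 31.
m = m₂ + h·q = 2 + 31·89 = 2761.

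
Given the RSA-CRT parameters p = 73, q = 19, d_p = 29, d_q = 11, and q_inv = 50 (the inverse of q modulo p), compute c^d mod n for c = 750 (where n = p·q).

252

m₁ = c^(d_p) mod p: c ≡ 20 (mod 73), and 20^29 mod 73 = 33.
m₂ = c^(d_q) mod q: c ≡ 9 (mod 19), and 9^11 mod 19 = 5.
h = q_inv·(m₁ − m₂) mod p = 50·(33 − 5) mod 73 = 13.
m = m₂ + h·q = 5 + 13·19 = 252.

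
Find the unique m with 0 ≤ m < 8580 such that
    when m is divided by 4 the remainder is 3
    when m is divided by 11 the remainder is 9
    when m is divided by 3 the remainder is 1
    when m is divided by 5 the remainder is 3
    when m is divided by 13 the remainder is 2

From m ≡ 3 (mod 4) write m = 3 + 4t. Substituting into m ≡ 9 (mod 11) gives 4t ≡ 6 (mod 11), and since 4⁻¹ ≡ 3 (mod 11), t ≡ 7. Hence m ≡ 3 + 4·7 = 31 (mod 44).
From m ≡ 31 (mod 44) write m = 31 + 44t. Substituting into m ≡ 1 (mod 3) gives 44t ≡ 0 (mod 3), and since 2⁻¹ ≡ 2 (mod 3), t ≡ 0. Hence m ≡ 31 + 44·0 = 31 (mod 132).
From m ≡ 31 (mod 132) write m = 31 + 132t. Substituting into m ≡ 3 (mod 5) gives 132t ≡ 2 (mod 5), and since 2⁻¹ ≡ 3 (mod 5), t ≡ 1. Hence m ≡ 31 + 132·1 = 163 (mod 660).
From m ≡ 163 (mod 660) write m = 163 + 660t. Substituting into m ≡ 2 (mod 13) gives 660t ≡ 8 (mod 13), and since 10⁻¹ ≡ 4 (mod 13), t ≡ 6. Hence m ≡ 163 + 660·6 = 4123 (mod 8580).

4123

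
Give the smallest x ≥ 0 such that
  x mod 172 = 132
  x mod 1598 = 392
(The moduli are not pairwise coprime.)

Combine the congruences pairwise.
gcd(172, 1598) = 2 and 2 | (392 − 132), so the pair is consistent; merging gives x ≡ 19568 (mod 137428), where 137428 = lcm(172, 1598).
The solution is unique modulo lcm(172, 1598) = 137428.

19568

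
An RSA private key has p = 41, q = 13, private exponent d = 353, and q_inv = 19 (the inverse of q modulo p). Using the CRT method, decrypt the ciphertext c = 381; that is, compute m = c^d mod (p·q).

192

d_p = d mod (p−1) = 353 mod 40 = 33; d_q = d mod (q−1) = 5.
m₁ = c^(d_p) mod p: c ≡ 12 (mod 41), and 12^33 mod 41 = 28.
m₂ = c^(d_q) mod q: c ≡ 4 (mod 13), and 4^5 mod 13 = 10.
h = q_inv·(m₁ − m₂) mod p = 19·(28 − 10) mod 41 = 14.
m = m₂ + h·q = 10 + 14·13 = 192.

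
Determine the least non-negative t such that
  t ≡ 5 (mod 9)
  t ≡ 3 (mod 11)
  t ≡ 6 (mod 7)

From t ≡ 5 (mod 9) write t = 5 + 9s. Substituting into t ≡ 3 (mod 11) gives 9s ≡ 9 (mod 11), and since 9⁻¹ ≡ 5 (mod 11), s ≡ 1. Hence t ≡ 5 + 9·1 = 14 (mod 99).
From t ≡ 14 (mod 99) write t = 14 + 99s. Substituting into t ≡ 6 (mod 7) gives 99s ≡ 6 (mod 7), and since 1⁻¹ ≡ 1 (mod 7), s ≡ 6. Hence t ≡ 14 + 99·6 = 608 (mod 693).

608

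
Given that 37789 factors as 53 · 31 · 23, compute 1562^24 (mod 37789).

25994

Mod 53: 1562 ≡ 25; 25^24 ≡ 24 (mod 53).
Mod 31: 1562 ≡ 12; 12^24 ≡ 16 (mod 31).
Mod 23: 1562 ≡ 21; by Fermat, exponent reduces to 24 mod 22 = 2; 21^2 ≡ 4 (mod 23).
Combine by CRT: x ≡ 24 (mod 53), x ≡ 16 (mod 31), x ≡ 4 (mod 23) ⇒ x ≡ 25994 (mod 37789).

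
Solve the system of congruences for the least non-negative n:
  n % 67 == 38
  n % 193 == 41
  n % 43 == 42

The moduli are pairwise coprime; M = 67·193·43 = 556033.
M/67 = 8299; 8299 ≡ 58 (mod 67); 58·52 ≡ 1, so inverse 52.
M/193 = 2881; 2881 ≡ 179 (mod 193); 179·124 ≡ 1, so inverse 124.
M/43 = 12931; 12931 ≡ 31 (mod 43); 31·25 ≡ 1, so inverse 25.
n ≡ 38·8299·52 + 41·2881·124 + 42·12931·25 = 44623378.
44623378 mod 556033 = 140738.

140738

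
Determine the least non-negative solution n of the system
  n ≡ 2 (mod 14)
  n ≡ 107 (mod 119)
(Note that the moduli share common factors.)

gcd(14, 119) = 7 and 7 | (107 − 2), so the pair is consistent; merging gives n ≡ 226 (mod 238), where 238 = lcm(14, 119).
The solution is unique modulo lcm(14, 119) = 238.

226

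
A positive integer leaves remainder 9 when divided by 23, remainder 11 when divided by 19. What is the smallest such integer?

From m ≡ 9 (mod 23) write m = 9 + 23t. Substituting into m ≡ 11 (mod 19) gives 23t ≡ 2 (mod 19), and since 4⁻¹ ≡ 5 (mod 19), t ≡ 10. Hence m ≡ 9 + 23·10 = 239 (mod 437).

239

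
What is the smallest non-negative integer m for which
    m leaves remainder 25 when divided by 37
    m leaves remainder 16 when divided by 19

358

Combine the congruences pairwise.
From m ≡ 25 (mod 37) write m = 25 + 37t. Substituting into m ≡ 16 (mod 19) gives 37t ≡ 10 (mod 19), and since 18⁻¹ ≡ 18 (mod 19), t ≡ 9. Hence m ≡ 25 + 37·9 = 358 (mod 703).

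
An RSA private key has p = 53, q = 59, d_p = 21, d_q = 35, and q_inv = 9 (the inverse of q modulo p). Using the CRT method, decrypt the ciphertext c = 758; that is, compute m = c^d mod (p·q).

m₁ = c^(d_p) mod p: c ≡ 16 (mod 53), and 16^21 mod 53 = 42.
m₂ = c^(d_q) mod q: c ≡ 50 (mod 59), and 50^35 mod 59 = 31.
h = q_inv·(m₁ − m₂) mod p = 9·(42 − 31) mod 53 = 46.
m = m₂ + h·q = 31 + 46·59 = 2745.

2745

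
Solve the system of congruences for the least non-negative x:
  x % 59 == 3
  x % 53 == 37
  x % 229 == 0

515250

The moduli are pairwise coprime; N = 59·53·229 = 716083.
N/59 = 12137; 12137 ≡ 42 (mod 59); 42·52 ≡ 1, so inverse 52.
N/53 = 13511; 13511 ≡ 49 (mod 53); 49·13 ≡ 1, so inverse 13.
N/229 = 3127; 3127 ≡ 150 (mod 229); 150·200 ≡ 1, so inverse 200.
x ≡ 3·12137·52 + 37·13511·13 + 0·3127·200 = 8392163.
8392163 mod 716083 = 515250.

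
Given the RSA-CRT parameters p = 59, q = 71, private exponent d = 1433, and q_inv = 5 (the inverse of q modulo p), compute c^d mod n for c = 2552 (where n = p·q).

d_p = d mod (p−1) = 1433 mod 58 = 41; d_q = d mod (q−1) = 33.
m₁ = c^(d_p) mod p: c ≡ 15 (mod 59), and 15^41 mod 59 = 27.
m₂ = c^(d_q) mod q: c ≡ 67 (mod 71), and 67^33 mod 71 = 31.
h = q_inv·(m₁ − m₂) mod p = 5·(27 − 31) mod 59 = 39.
m = m₂ + h·q = 31 + 39·71 = 2800.

2800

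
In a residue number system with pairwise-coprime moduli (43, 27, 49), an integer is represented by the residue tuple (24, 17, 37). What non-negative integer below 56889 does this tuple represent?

From x ≡ 24 (mod 43) write x = 24 + 43t. Substituting into x ≡ 17 (mod 27) gives 43t ≡ 20 (mod 27), and since 16⁻¹ ≡ 22 (mod 27), t ≡ 8. Hence x ≡ 24 + 43·8 = 368 (mod 1161).
From x ≡ 368 (mod 1161) write x = 368 + 1161t. Substituting into x ≡ 37 (mod 49) gives 1161t ≡ 12 (mod 49), and since 34⁻¹ ≡ 13 (mod 49), t ≡ 9. Hence x ≡ 368 + 1161·9 = 10817 (mod 56889).

10817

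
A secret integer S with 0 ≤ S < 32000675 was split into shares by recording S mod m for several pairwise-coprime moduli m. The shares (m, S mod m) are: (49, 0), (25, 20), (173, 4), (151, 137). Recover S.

From S ≡ 0 (mod 49) write S = 0 + 49t. Substituting into S ≡ 20 (mod 25) gives 49t ≡ 20 (mod 25), and since 24⁻¹ ≡ 24 (mod 25), t ≡ 5. Hence S ≡ 0 + 49·5 = 245 (mod 1225).
From S ≡ 245 (mod 1225) write S = 245 + 1225t. Substituting into S ≡ 4 (mod 173) gives 1225t ≡ 105 (mod 173), and since 14⁻¹ ≡ 136 (mod 173), t ≡ 94. Hence S ≡ 245 + 1225·94 = 115395 (mod 211925).
From S ≡ 115395 (mod 211925) write S = 115395 + 211925t. Substituting into S ≡ 137 (mod 151) gives 211925t ≡ 106 (mod 151), and since 72⁻¹ ≡ 86 (mod 151), t ≡ 56. Hence S ≡ 115395 + 211925·56 = 11983195 (mod 32000675).

11983195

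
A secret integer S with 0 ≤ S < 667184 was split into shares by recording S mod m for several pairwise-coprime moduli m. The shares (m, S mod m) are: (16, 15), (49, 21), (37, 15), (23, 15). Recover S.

The moduli are pairwise coprime; N = 16·49·37·23 = 667184.
N/16 = 41699; 41699 ≡ 3 (mod 16); 3·11 ≡ 1, so inverse 11.
N/49 = 13616; 13616 ≡ 43 (mod 49); 43·8 ≡ 1, so inverse 8.
N/37 = 18032; 18032 ≡ 13 (mod 37); 13·20 ≡ 1, so inverse 20.
N/23 = 29008; 29008 ≡ 5 (mod 23); 5·14 ≡ 1, so inverse 14.
S ≡ 15·41699·11 + 21·13616·8 + 15·18032·20 + 15·29008·14 = 20669103.
20669103 mod 667184 = 653583.

653583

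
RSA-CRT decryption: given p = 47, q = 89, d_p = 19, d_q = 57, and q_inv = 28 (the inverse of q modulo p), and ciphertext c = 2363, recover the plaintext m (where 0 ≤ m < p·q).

2513

m₁ = c^(d_p) mod p: c ≡ 13 (mod 47), and 13^19 mod 47 = 22.
m₂ = c^(d_q) mod q: c ≡ 49 (mod 89), and 49^57 mod 89 = 21.
h = q_inv·(m₁ − m₂) mod p = 28·(22 − 21) mod 47 = 28.
m = m₂ + h·q = 21 + 28·89 = 2513.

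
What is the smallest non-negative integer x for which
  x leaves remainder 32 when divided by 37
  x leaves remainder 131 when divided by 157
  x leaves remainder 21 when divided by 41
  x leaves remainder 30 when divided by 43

The moduli are pairwise coprime; N = 37·157·41·43 = 10241267.
N/37 = 276791; 276791 ≡ 31 (mod 37); 31·6 ≡ 1, so inverse 6.
N/157 = 65231; 65231 ≡ 76 (mod 157); 76·31 ≡ 1, so inverse 31.
N/41 = 249787; 249787 ≡ 15 (mod 41); 15·11 ≡ 1, so inverse 11.
N/43 = 238169; 238169 ≡ 35 (mod 43); 35·16 ≡ 1, so inverse 16.
x ≡ 32·276791·6 + 131·65231·31 + 21·249787·11 + 30·238169·16 = 490068880.
490068880 mod 10241267 = 8729331.

8729331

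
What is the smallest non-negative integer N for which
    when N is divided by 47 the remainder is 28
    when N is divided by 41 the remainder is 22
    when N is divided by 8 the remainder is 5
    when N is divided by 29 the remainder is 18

138725

The moduli are pairwise coprime; M = 47·41·8·29 = 447064.
M/47 = 9512; 9512 ≡ 18 (mod 47); 18·34 ≡ 1, so inverse 34.
M/41 = 10904; 10904 ≡ 39 (mod 41); 39·20 ≡ 1, so inverse 20.
M/8 = 55883; 55883 ≡ 3 (mod 8); 3·3 ≡ 1, so inverse 3.
M/29 = 15416; 15416 ≡ 17 (mod 29); 17·12 ≡ 1, so inverse 12.
N ≡ 28·9512·34 + 22·10904·20 + 5·55883·3 + 18·15416·12 = 18021285.
18021285 mod 447064 = 138725.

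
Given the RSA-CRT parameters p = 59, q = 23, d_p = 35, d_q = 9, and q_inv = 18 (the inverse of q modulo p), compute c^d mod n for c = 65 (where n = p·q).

1252

m₁ = c^(d_p) mod p: c ≡ 6 (mod 59), and 6^35 mod 59 = 13.
m₂ = c^(d_q) mod q: c ≡ 19 (mod 23), and 19^9 mod 23 = 10.
h = q_inv·(m₁ − m₂) mod p = 18·(13 − 10) mod 59 = 54.
m = m₂ + h·q = 10 + 54·23 = 1252.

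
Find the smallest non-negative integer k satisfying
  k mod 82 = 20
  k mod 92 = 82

Combine the congruences pairwise.
gcd(82, 92) = 2 and 2 | (82 − 20), so the pair is consistent; merging gives k ≡ 266 (mod 3772), where 3772 = lcm(82, 92).
The solution is unique modulo lcm(82, 92) = 3772.

266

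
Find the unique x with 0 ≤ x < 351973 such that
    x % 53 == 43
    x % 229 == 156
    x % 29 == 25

227095

Combine the congruences pairwise.
From x ≡ 43 (mod 53) write x = 43 + 53t. Substituting into x ≡ 156 (mod 229) gives 53t ≡ 113 (mod 229), and since 53⁻¹ ≡ 121 (mod 229), t ≡ 162. Hence x ≡ 43 + 53·162 = 8629 (mod 12137).
From x ≡ 8629 (mod 12137) write x = 8629 + 12137t. Substituting into x ≡ 25 (mod 29) gives 12137t ≡ 9 (mod 29), and since 15⁻¹ ≡ 2 (mod 29), t ≡ 18. Hence x ≡ 8629 + 12137·18 = 227095 (mod 351973).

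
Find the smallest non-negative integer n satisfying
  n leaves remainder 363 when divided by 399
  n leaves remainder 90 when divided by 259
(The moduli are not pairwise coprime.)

Combine the congruences pairwise.
gcd(399, 259) = 7 and 7 | (90 − 363), so the pair is consistent; merging gives n ≡ 4752 (mod 14763), where 14763 = lcm(399, 259).
The solution is unique modulo lcm(399, 259) = 14763.

4752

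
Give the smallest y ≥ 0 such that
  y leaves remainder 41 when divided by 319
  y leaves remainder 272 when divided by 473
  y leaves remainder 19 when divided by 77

Combine the congruences pairwise.
gcd(319, 473) = 11 and 11 | (272 − 41), so the pair is consistent; merging gives y ≡ 6421 (mod 13717), where 13717 = lcm(319, 473).
gcd(13717, 77) = 11 and 11 | (19 − 6421), so the pair is consistent; merging gives y ≡ 88723 (mod 96019), where 96019 = lcm(13717, 77).
The solution is unique modulo lcm(319, 473, 77) = 96019.

88723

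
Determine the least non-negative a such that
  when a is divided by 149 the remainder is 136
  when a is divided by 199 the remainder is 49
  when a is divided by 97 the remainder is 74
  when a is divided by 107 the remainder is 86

From a ≡ 136 (mod 149) write a = 136 + 149t. Substituting into a ≡ 49 (mod 199) gives 149t ≡ 112 (mod 199), and since 149⁻¹ ≡ 195 (mod 199), t ≡ 149. Hence a ≡ 136 + 149·149 = 22337 (mod 29651).
From a ≡ 22337 (mod 29651) write a = 22337 + 29651t. Substituting into a ≡ 74 (mod 97) gives 29651t ≡ 47 (mod 97), and since 66⁻¹ ≡ 25 (mod 97), t ≡ 11. Hence a ≡ 22337 + 29651·11 = 348498 (mod 2876147).
From a ≡ 348498 (mod 2876147) write a = 348498 + 2876147t. Substituting into a ≡ 86 (mod 107) gives 2876147t ≡ 87 (mod 107), and since 94⁻¹ ≡ 74 (mod 107), t ≡ 18. Hence a ≡ 348498 + 2876147·18 = 52119144 (mod 307747729).

52119144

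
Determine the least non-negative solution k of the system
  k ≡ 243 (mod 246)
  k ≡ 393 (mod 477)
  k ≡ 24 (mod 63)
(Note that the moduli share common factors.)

161619

gcd(246, 477) = 3 and 3 | (393 − 243), so the pair is consistent; merging gives k ≡ 5163 (mod 39114), where 39114 = lcm(246, 477).
gcd(39114, 63) = 9 and 9 | (24 − 5163), so the pair is consistent; merging gives k ≡ 161619 (mod 273798), where 273798 = lcm(39114, 63).
The solution is unique modulo lcm(246, 477, 63) = 273798.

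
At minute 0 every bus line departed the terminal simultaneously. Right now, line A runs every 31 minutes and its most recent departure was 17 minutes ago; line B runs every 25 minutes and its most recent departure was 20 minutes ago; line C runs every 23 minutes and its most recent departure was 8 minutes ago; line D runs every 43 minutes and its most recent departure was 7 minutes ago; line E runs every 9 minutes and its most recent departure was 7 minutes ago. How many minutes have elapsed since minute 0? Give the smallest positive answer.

Combine the congruences pairwise.
From t ≡ 17 (mod 31) write t = 17 + 31s. Substituting into t ≡ 20 (mod 25) gives 31s ≡ 3 (mod 25), and since 6⁻¹ ≡ 21 (mod 25), s ≡ 13. Hence t ≡ 17 + 31·13 = 420 (mod 775).
From t ≡ 420 (mod 775) write t = 420 + 775s. Substituting into t ≡ 8 (mod 23) gives 775s ≡ 2 (mod 23), and since 16⁻¹ ≡ 13 (mod 23), s ≡ 3. Hence t ≡ 420 + 775·3 = 2745 (mod 17825).
From t ≡ 2745 (mod 17825) write t = 2745 + 17825s. Substituting into t ≡ 7 (mod 43) gives 17825s ≡ 14 (mod 43), and since 23⁻¹ ≡ 15 (mod 43), s ≡ 38. Hence t ≡ 2745 + 17825·38 = 680095 (mod 766475).
From t ≡ 680095 (mod 766475) write t = 680095 + 766475s. Substituting into t ≡ 7 (mod 9) gives 766475s ≡ 6 (mod 9), and since 8⁻¹ ≡ 8 (mod 9), s ≡ 3. Hence t ≡ 680095 + 766475·3 = 2979520 (mod 6898275).

2979520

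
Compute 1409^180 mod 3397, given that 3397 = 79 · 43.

2171

Mod 79: 1409 ≡ 66; by Fermat, exponent reduces to 180 mod 78 = 24; 66^24 ≡ 38 (mod 79).
Mod 43: 1409 ≡ 33; by Fermat, exponent reduces to 180 mod 42 = 12; 33^12 ≡ 21 (mod 43).
Combine by CRT: x ≡ 38 (mod 79), x ≡ 21 (mod 43) ⇒ x ≡ 2171 (mod 3397).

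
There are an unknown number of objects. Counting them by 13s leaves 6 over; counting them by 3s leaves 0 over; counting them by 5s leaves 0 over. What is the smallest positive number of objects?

45

The moduli are pairwise coprime; M = 13·3·5 = 195.
M/13 = 15; 15 ≡ 2 (mod 13); 2·7 ≡ 1, so inverse 7.
M/3 = 65; 65 ≡ 2 (mod 3); 2·2 ≡ 1, so inverse 2.
M/5 = 39; 39 ≡ 4 (mod 5); 4·4 ≡ 1, so inverse 4.
N ≡ 6·15·7 + 0·65·2 + 0·39·4 = 630.
630 mod 195 = 45.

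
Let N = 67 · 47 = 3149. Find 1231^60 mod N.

Mod 67: 1231 ≡ 25; 25^60 ≡ 40 (mod 67).
Mod 47: 1231 ≡ 9; by Fermat, exponent reduces to 60 mod 46 = 14; 9^14 ≡ 8 (mod 47).
Combine by CRT: x ≡ 40 (mod 67), x ≡ 8 (mod 47) ⇒ x ≡ 2452 (mod 3149).

2452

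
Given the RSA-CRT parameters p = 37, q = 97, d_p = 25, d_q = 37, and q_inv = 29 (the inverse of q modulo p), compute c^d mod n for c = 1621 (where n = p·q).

1409

m₁ = c^(d_p) mod p: c ≡ 30 (mod 37), and 30^25 mod 37 = 3.
m₂ = c^(d_q) mod q: c ≡ 69 (mod 97), and 69^37 mod 97 = 51.
h = q_inv·(m₁ − m₂) mod p = 29·(3 − 51) mod 37 = 14.
m = m₂ + h·q = 51 + 14·97 = 1409.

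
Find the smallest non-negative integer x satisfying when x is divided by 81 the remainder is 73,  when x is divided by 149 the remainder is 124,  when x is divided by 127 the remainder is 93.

The moduli are pairwise coprime; N = 81·149·127 = 1532763.
N/81 = 18923; 18923 ≡ 50 (mod 81); 50·47 ≡ 1, so inverse 47.
N/149 = 10287; 10287 ≡ 6 (mod 149); 6·25 ≡ 1, so inverse 25.
N/127 = 12069; 12069 ≡ 4 (mod 127); 4·32 ≡ 1, so inverse 32.
x ≡ 73·18923·47 + 124·10287·25 + 93·12069·32 = 132731857.
132731857 mod 1532763 = 914239.

914239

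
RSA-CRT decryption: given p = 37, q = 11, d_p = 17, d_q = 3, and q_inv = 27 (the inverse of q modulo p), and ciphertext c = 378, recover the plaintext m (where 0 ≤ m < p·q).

97

m₁ = c^(d_p) mod p: c ≡ 8 (mod 37), and 8^17 mod 37 = 23.
m₂ = c^(d_q) mod q: c ≡ 4 (mod 11), and 4^3 mod 11 = 9.
h = q_inv·(m₁ − m₂) mod p = 27·(23 − 9) mod 37 = 8.
m = m₂ + h·q = 9 + 8·11 = 97.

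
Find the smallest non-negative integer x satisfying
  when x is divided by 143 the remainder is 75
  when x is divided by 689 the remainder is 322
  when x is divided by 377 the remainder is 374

Combine the congruences pairwise.
gcd(143, 689) = 13 and 13 | (322 − 75), so the pair is consistent; merging gives x ≡ 3078 (mod 7579), where 7579 = lcm(143, 689).
gcd(7579, 377) = 13 and 13 | (374 − 3078), so the pair is consistent; merging gives x ≡ 63710 (mod 219791), where 219791 = lcm(7579, 377).
The solution is unique modulo lcm(143, 689, 377) = 219791.

63710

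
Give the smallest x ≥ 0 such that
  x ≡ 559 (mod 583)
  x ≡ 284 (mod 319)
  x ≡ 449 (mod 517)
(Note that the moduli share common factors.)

Combine the congruences pairwise.
gcd(583, 319) = 11 and 11 | (284 − 559), so the pair is consistent; merging gives x ≡ 3474 (mod 16907), where 16907 = lcm(583, 319).
gcd(16907, 517) = 11 and 11 | (449 − 3474), so the pair is consistent; merging gives x ≡ 392335 (mod 794629), where 794629 = lcm(16907, 517).
The solution is unique modulo lcm(583, 319, 517) = 794629.

392335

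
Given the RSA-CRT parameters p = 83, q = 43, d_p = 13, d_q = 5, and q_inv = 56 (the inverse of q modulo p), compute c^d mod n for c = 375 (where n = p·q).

3062

m₁ = c^(d_p) mod p: c ≡ 43 (mod 83), and 43^13 mod 83 = 74.
m₂ = c^(d_q) mod q: c ≡ 31 (mod 43), and 31^5 mod 43 = 9.
h = q_inv·(m₁ − m₂) mod p = 56·(74 − 9) mod 83 = 71.
m = m₂ + h·q = 9 + 71·43 = 3062.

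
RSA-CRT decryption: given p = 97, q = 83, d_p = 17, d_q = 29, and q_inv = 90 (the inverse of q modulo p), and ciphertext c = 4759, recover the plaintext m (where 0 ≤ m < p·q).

m₁ = c^(d_p) mod p: c ≡ 6 (mod 97), and 6^17 mod 97 = 16.
m₂ = c^(d_q) mod q: c ≡ 28 (mod 83), and 28^29 mod 83 = 75.
h = q_inv·(m₁ − m₂) mod p = 90·(16 − 75) mod 97 = 25.
m = m₂ + h·q = 75 + 25·83 = 2150.

2150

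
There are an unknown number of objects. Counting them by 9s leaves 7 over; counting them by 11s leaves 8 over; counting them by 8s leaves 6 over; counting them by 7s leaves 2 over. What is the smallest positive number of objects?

646

From N ≡ 7 (mod 9) write N = 7 + 9t. Substituting into N ≡ 8 (mod 11) gives 9t ≡ 1 (mod 11), and since 9⁻¹ ≡ 5 (mod 11), t ≡ 5. Hence N ≡ 7 + 9·5 = 52 (mod 99).
From N ≡ 52 (mod 99) write N = 52 + 99t. Substituting into N ≡ 6 (mod 8) gives 99t ≡ 2 (mod 8), and since 3⁻¹ ≡ 3 (mod 8), t ≡ 6. Hence N ≡ 52 + 99·6 = 646 (mod 792).
From N ≡ 646 (mod 792) write N = 646 + 792t. Substituting into N ≡ 2 (mod 7) gives 792t ≡ 0 (mod 7), and since 1⁻¹ ≡ 1 (mod 7), t ≡ 0. Hence N ≡ 646 + 792·0 = 646 (mod 5544).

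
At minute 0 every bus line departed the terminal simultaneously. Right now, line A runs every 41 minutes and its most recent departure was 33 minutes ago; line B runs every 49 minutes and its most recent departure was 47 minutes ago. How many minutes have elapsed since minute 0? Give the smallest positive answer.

1468

Combine the congruences pairwise.
From t ≡ 33 (mod 41) write t = 33 + 41s. Substituting into t ≡ 47 (mod 49) gives 41s ≡ 14 (mod 49), and since 41⁻¹ ≡ 6 (mod 49), s ≡ 35. Hence t ≡ 33 + 41·35 = 1468 (mod 2009).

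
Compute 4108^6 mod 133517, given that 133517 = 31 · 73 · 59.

105509

Mod 31: 4108 ≡ 16; 16^6 ≡ 16 (mod 31).
Mod 73: 4108 ≡ 20; 20^6 ≡ 24 (mod 73).
Mod 59: 4108 ≡ 37; 37^6 ≡ 17 (mod 59).
Combine by CRT: x ≡ 16 (mod 31), x ≡ 24 (mod 73), x ≡ 17 (mod 59) ⇒ x ≡ 105509 (mod 133517).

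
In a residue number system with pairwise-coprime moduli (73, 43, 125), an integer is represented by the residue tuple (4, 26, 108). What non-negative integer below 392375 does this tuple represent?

The moduli are pairwise coprime; N = 73·43·125 = 392375.
N/73 = 5375; 5375 ≡ 46 (mod 73); 46·27 ≡ 1, so inverse 27.
N/43 = 9125; 9125 ≡ 9 (mod 43); 9·24 ≡ 1, so inverse 24.
N/125 = 3139; 3139 ≡ 14 (mod 125); 14·9 ≡ 1, so inverse 9.
x ≡ 4·5375·27 + 26·9125·24 + 108·3139·9 = 9325608.
9325608 mod 392375 = 300983.

300983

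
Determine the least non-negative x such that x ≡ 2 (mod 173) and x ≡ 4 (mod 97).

From x ≡ 2 (mod 173) write x = 2 + 173t. Substituting into x ≡ 4 (mod 97) gives 173t ≡ 2 (mod 97), and since 76⁻¹ ≡ 60 (mod 97), t ≡ 23. Hence x ≡ 2 + 173·23 = 3981 (mod 16781).

3981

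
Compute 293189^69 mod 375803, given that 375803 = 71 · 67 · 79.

150991

Mod 71: 293189 ≡ 30; 30^69 ≡ 45 (mod 71).
Mod 67: 293189 ≡ 64; by Fermat, exponent reduces to 69 mod 66 = 3; 64^3 ≡ 40 (mod 67).
Mod 79: 293189 ≡ 20; 20^69 ≡ 22 (mod 79).
Combine by CRT: x ≡ 45 (mod 71), x ≡ 40 (mod 67), x ≡ 22 (mod 79) ⇒ x ≡ 150991 (mod 375803).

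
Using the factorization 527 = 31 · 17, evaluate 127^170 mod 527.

Mod 31: 127 ≡ 3; by Fermat, exponent reduces to 170 mod 30 = 20; 3^20 ≡ 5 (mod 31).
Mod 17: 127 ≡ 8; by Fermat, exponent reduces to 170 mod 16 = 10; 8^10 ≡ 13 (mod 17).
Combine by CRT: x ≡ 5 (mod 31), x ≡ 13 (mod 17) ⇒ x ≡ 98 (mod 527).

98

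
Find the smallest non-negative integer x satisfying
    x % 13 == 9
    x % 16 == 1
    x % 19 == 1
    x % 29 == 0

106401

From x ≡ 9 (mod 13) write x = 9 + 13t. Substituting into x ≡ 1 (mod 16) gives 13t ≡ 8 (mod 16), and since 13⁻¹ ≡ 5 (mod 16), t ≡ 8. Hence x ≡ 9 + 13·8 = 113 (mod 208).
From x ≡ 113 (mod 208) write x = 113 + 208t. Substituting into x ≡ 1 (mod 19) gives 208t ≡ 2 (mod 19), and since 18⁻¹ ≡ 18 (mod 19), t ≡ 17. Hence x ≡ 113 + 208·17 = 3649 (mod 3952).
From x ≡ 3649 (mod 3952) write x = 3649 + 3952t. Substituting into x ≡ 0 (mod 29) gives 3952t ≡ 5 (mod 29), and since 8⁻¹ ≡ 11 (mod 29), t ≡ 26. Hence x ≡ 3649 + 3952·26 = 106401 (mod 114608).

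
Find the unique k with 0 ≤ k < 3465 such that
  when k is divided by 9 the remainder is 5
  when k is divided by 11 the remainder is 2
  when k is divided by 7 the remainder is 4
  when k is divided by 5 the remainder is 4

From k ≡ 5 (mod 9) write k = 5 + 9t. Substituting into k ≡ 2 (mod 11) gives 9t ≡ 8 (mod 11), and since 9⁻¹ ≡ 5 (mod 11), t ≡ 7. Hence k ≡ 5 + 9·7 = 68 (mod 99).
From k ≡ 68 (mod 99) write k = 68 + 99t. Substituting into k ≡ 4 (mod 7) gives 99t ≡ 6 (mod 7), and since 1⁻¹ ≡ 1 (mod 7), t ≡ 6. Hence k ≡ 68 + 99·6 = 662 (mod 693).
From k ≡ 662 (mod 693) write k = 662 + 693t. Substituting into k ≡ 4 (mod 5) gives 693t ≡ 2 (mod 5), and since 3⁻¹ ≡ 2 (mod 5), t ≡ 4. Hence k ≡ 662 + 693·4 = 3434 (mod 3465).

3434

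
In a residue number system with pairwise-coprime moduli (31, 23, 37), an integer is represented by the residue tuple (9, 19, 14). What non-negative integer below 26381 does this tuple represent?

The moduli are pairwise coprime; N = 31·23·37 = 26381.
N/31 = 851; 851 ≡ 14 (mod 31); 14·20 ≡ 1, so inverse 20.
N/23 = 1147; 1147 ≡ 20 (mod 23); 20·15 ≡ 1, so inverse 15.
N/37 = 713; 713 ≡ 10 (mod 37); 10·26 ≡ 1, so inverse 26.
x ≡ 9·851·20 + 19·1147·15 + 14·713·26 = 739607.
739607 mod 26381 = 939.

939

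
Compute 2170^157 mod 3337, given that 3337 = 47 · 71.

Mod 47: 2170 ≡ 8; by Fermat, exponent reduces to 157 mod 46 = 19; 8^19 ≡ 27 (mod 47).
Mod 71: 2170 ≡ 40; by Fermat, exponent reduces to 157 mod 70 = 17; 40^17 ≡ 4 (mod 71).
Combine by CRT: x ≡ 27 (mod 47), x ≡ 4 (mod 71) ⇒ x ≡ 3270 (mod 3337).

3270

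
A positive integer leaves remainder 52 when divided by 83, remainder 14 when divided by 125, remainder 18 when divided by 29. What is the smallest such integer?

71764

The moduli are pairwise coprime; N = 83·125·29 = 300875.
N/83 = 3625; 3625 ≡ 56 (mod 83); 56·43 ≡ 1, so inverse 43.
N/125 = 2407; 2407 ≡ 32 (mod 125); 32·43 ≡ 1, so inverse 43.
N/29 = 10375; 10375 ≡ 22 (mod 29); 22·4 ≡ 1, so inverse 4.
a ≡ 52·3625·43 + 14·2407·43 + 18·10375·4 = 10301514.
10301514 mod 300875 = 71764.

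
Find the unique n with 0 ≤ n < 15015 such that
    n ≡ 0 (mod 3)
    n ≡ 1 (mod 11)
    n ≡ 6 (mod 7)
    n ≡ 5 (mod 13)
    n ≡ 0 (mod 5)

10275

The moduli are pairwise coprime; M = 3·11·7·13·5 = 15015.
M/3 = 5005; 5005 ≡ 1 (mod 3), inverse 1.
M/11 = 1365; 1365 ≡ 1 (mod 11), inverse 1.
M/7 = 2145; 2145 ≡ 3 (mod 7); 3·5 ≡ 1, so inverse 5.
M/13 = 1155; 1155 ≡ 11 (mod 13); 11·6 ≡ 1, so inverse 6.
M/5 = 3003; 3003 ≡ 3 (mod 5); 3·2 ≡ 1, so inverse 2.
n ≡ 0·5005·1 + 1·1365·1 + 6·2145·5 + 5·1155·6 + 0·3003·2 = 100365.
100365 mod 15015 = 10275.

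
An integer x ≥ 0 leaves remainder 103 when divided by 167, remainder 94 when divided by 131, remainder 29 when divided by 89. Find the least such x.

The moduli are pairwise coprime; N = 167·131·89 = 1947053.
N/167 = 11659; 11659 ≡ 136 (mod 167); 136·70 ≡ 1, so inverse 70.
N/131 = 14863; 14863 ≡ 60 (mod 131); 60·107 ≡ 1, so inverse 107.
N/89 = 21877; 21877 ≡ 72 (mod 89); 72·68 ≡ 1, so inverse 68.
x ≡ 103·11659·70 + 94·14863·107 + 29·21877·68 = 276694888.
276694888 mod 1947053 = 213362.

213362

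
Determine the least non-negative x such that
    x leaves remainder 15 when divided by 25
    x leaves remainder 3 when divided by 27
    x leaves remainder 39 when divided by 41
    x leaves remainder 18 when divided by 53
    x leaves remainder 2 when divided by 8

8110290

The moduli are pairwise coprime; N = 25·27·41·53·8 = 11734200.
N/25 = 469368; 469368 ≡ 18 (mod 25); 18·7 ≡ 1, so inverse 7.
N/27 = 434600; 434600 ≡ 8 (mod 27); 8·17 ≡ 1, so inverse 17.
N/41 = 286200; 286200 ≡ 20 (mod 41); 20·39 ≡ 1, so inverse 39.
N/53 = 221400; 221400 ≡ 19 (mod 53); 19·14 ≡ 1, so inverse 14.
N/8 = 1466775; 1466775 ≡ 7 (mod 8); 7·7 ≡ 1, so inverse 7.
x ≡ 15·469368·7 + 3·434600·17 + 39·286200·39 + 18·221400·14 + 2·1466775·7 = 583086090.
583086090 mod 11734200 = 8110290.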